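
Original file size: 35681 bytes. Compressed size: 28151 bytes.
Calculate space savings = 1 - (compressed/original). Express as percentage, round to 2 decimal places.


ratio = compressed/original = 28151/35681 = 0.788963
savings = 1 - ratio = 1 - 0.788963 = 0.211037
as a percentage: 0.211037 * 100 = 21.1%

Space savings = 1 - 28151/35681 = 21.1%


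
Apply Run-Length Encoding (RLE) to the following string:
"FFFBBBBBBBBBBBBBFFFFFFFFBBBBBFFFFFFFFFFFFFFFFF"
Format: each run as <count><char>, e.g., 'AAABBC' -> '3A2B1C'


Scanning runs left to right:
  i=0: run of 'F' x 3 -> '3F'
  i=3: run of 'B' x 13 -> '13B'
  i=16: run of 'F' x 8 -> '8F'
  i=24: run of 'B' x 5 -> '5B'
  i=29: run of 'F' x 17 -> '17F'

RLE = 3F13B8F5B17F


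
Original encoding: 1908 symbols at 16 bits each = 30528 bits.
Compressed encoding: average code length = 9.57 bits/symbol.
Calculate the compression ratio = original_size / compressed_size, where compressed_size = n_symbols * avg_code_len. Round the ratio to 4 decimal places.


original_size = n_symbols * orig_bits = 1908 * 16 = 30528 bits
compressed_size = n_symbols * avg_code_len = 1908 * 9.57 = 18259.56 bits
ratio = original_size / compressed_size = 30528 / 18259.56 = 1.6719

Compression ratio = 1.6719


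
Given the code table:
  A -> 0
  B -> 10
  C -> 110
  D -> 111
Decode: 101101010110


Decoding:
10 -> B
110 -> C
10 -> B
10 -> B
110 -> C


Result: BCBBC


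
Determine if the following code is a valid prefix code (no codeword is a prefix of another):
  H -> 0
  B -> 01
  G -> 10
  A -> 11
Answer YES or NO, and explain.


Checking each pair (does one codeword prefix another?):
  H='0' vs B='01': prefix -- VIOLATION

NO -- this is NOT a valid prefix code. H (0) is a prefix of B (01).


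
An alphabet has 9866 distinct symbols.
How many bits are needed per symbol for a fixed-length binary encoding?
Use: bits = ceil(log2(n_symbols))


log2(9866) = 13.2682
Bracket: 2^13 = 8192 < 9866 <= 2^14 = 16384
So ceil(log2(9866)) = 14

bits = ceil(log2(9866)) = ceil(13.2682) = 14 bits


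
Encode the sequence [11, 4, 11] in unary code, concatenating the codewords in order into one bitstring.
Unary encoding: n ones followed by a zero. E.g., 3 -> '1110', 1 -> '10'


Encode each number as n ones followed by a terminating 0:
  11 -> 111111111110 (12 bits)
  4 -> 11110 (5 bits)
  11 -> 111111111110 (12 bits)
Total length = 12 + 5 + 12 = 29 bits.

Unary([11, 4, 11]) = 11111111111011110111111111110 (29 bits)


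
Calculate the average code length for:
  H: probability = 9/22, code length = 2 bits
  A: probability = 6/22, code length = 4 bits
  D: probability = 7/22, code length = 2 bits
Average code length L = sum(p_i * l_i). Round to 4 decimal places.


Weighted contributions p_i * l_i:
  H: (9/22) * 2 = 18/22
  A: (6/22) * 4 = 24/22
  D: (7/22) * 2 = 14/22
Sum = (18 + 24 + 14)/22 = 56/22

L = 56/22 = 2.5455 bits/symbol


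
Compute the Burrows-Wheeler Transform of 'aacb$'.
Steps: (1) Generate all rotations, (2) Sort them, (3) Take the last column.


Rotations (sorted):
  0: $aacb -> last char: b
  1: aacb$ -> last char: $
  2: acb$a -> last char: a
  3: b$aac -> last char: c
  4: cb$aa -> last char: a


BWT = b$aca


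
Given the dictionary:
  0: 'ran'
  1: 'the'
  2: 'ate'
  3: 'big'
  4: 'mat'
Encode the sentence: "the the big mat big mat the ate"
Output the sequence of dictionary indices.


Look up each word in the dictionary:
  'the' -> 1
  'the' -> 1
  'big' -> 3
  'mat' -> 4
  'big' -> 3
  'mat' -> 4
  'the' -> 1
  'ate' -> 2

Encoded: [1, 1, 3, 4, 3, 4, 1, 2]


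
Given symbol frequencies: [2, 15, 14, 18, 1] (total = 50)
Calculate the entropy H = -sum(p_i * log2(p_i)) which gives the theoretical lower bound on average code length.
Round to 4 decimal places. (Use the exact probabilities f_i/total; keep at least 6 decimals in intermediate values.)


Per-symbol terms -p_i * log2(p_i) with p_i = f_i/50:
  p = 2/50 = 0.040000: log2(p) = -4.643856, -p*log2(p) = 0.185754
  p = 15/50 = 0.300000: log2(p) = -1.736966, -p*log2(p) = 0.521090
  p = 14/50 = 0.280000: log2(p) = -1.836501, -p*log2(p) = 0.514220
  p = 18/50 = 0.360000: log2(p) = -1.473931, -p*log2(p) = 0.530615
  p = 1/50 = 0.020000: log2(p) = -5.643856, -p*log2(p) = 0.112877
H = 0.185754 + 0.521090 + 0.514220 + 0.530615 + 0.112877 = 1.864556

H = 1.8646 bits/symbol


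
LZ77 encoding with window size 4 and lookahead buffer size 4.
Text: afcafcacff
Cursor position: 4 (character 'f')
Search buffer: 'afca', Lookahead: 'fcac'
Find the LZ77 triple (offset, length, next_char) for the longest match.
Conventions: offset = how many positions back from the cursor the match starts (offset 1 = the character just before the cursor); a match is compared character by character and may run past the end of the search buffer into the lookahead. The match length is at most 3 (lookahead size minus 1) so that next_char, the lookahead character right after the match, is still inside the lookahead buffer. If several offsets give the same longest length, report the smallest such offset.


Try each offset into the search buffer:
  offset=1 (pos 3, char 'a'): match length 0
  offset=2 (pos 2, char 'c'): match length 0
  offset=3 (pos 1, char 'f'): match length 3
  offset=4 (pos 0, char 'a'): match length 0
Longest match has length 3 at offset 3.
next_char = character at position 4 + 3 = 7 -> 'c'

Best match: offset=3, length=3 (matching 'fca' starting at position 1)
LZ77 triple: (3, 3, 'c')


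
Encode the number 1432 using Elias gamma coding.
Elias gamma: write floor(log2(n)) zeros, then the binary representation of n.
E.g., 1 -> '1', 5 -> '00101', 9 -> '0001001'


num_bits = floor(log2(1432)) + 1 = 11
leading_zeros = num_bits - 1 = 10
binary(1432) = 10110011000

Elias gamma(1432) = '0000000000' + '10110011000' = 000000000010110011000 (21 bits)


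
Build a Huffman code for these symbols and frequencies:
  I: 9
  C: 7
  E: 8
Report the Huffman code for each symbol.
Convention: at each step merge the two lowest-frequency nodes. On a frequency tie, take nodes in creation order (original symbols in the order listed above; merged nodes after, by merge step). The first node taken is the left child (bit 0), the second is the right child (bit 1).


Huffman tree construction:
Step 1: Merge C(7) + E(8) = 15
Step 2: Merge I(9) + (C+E)(15) = 24
Read each symbol's code off the tree from the root (left child = 0, right child = 1).

Codes:
  I: 0 (length 1)
  C: 10 (length 2)
  E: 11 (length 2)
Average code length: 39/24 = 1.6250 bits/symbol


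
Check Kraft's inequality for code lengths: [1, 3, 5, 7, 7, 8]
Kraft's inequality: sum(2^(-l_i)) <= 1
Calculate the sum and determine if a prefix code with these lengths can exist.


Sum = 2^(-1) + 2^(-3) + 2^(-5) + 2^(-7) + 2^(-7) + 2^(-8)
    = 0.5 + 0.125 + 0.03125 + 0.0078125 + 0.0078125 + 0.00390625
    = 173/256 = 0.67578125
Since 0.67578125 <= 1, Kraft's inequality IS satisfied.
A prefix code with these lengths CAN exist.

Kraft sum = 0.67578125. Satisfied.


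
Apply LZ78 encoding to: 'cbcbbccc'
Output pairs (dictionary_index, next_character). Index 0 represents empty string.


LZ78 encoding steps:
Dictionary: {0: ''}
Step 1: w='' (idx 0), next='c' -> output (0, 'c'), add 'c' as idx 1
Step 2: w='' (idx 0), next='b' -> output (0, 'b'), add 'b' as idx 2
Step 3: w='c' (idx 1), next='b' -> output (1, 'b'), add 'cb' as idx 3
Step 4: w='b' (idx 2), next='c' -> output (2, 'c'), add 'bc' as idx 4
Step 5: w='c' (idx 1), next='c' -> output (1, 'c'), add 'cc' as idx 5


Encoded: [(0, 'c'), (0, 'b'), (1, 'b'), (2, 'c'), (1, 'c')]


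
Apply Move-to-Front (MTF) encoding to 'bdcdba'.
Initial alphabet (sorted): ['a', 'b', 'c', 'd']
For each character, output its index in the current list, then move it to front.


MTF encoding:
'b': index 1 in ['a', 'b', 'c', 'd'] -> ['b', 'a', 'c', 'd']
'd': index 3 in ['b', 'a', 'c', 'd'] -> ['d', 'b', 'a', 'c']
'c': index 3 in ['d', 'b', 'a', 'c'] -> ['c', 'd', 'b', 'a']
'd': index 1 in ['c', 'd', 'b', 'a'] -> ['d', 'c', 'b', 'a']
'b': index 2 in ['d', 'c', 'b', 'a'] -> ['b', 'd', 'c', 'a']
'a': index 3 in ['b', 'd', 'c', 'a'] -> ['a', 'b', 'd', 'c']


Output: [1, 3, 3, 1, 2, 3]


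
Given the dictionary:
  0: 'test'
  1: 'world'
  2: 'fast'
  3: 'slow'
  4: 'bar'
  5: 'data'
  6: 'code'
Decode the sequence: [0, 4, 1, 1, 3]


Look up each index in the dictionary:
  0 -> 'test'
  4 -> 'bar'
  1 -> 'world'
  1 -> 'world'
  3 -> 'slow'

Decoded: "test bar world world slow"


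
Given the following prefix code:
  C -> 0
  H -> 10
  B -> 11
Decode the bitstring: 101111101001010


Decoding step by step:
Bits 10 -> H
Bits 11 -> B
Bits 11 -> B
Bits 10 -> H
Bits 10 -> H
Bits 0 -> C
Bits 10 -> H
Bits 10 -> H


Decoded message: HBBHHCHH


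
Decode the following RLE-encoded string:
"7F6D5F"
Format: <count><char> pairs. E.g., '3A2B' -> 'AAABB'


Expanding each <count><char> pair:
  7F -> 'FFFFFFF'
  6D -> 'DDDDDD'
  5F -> 'FFFFF'

Decoded = FFFFFFFDDDDDDFFFFF


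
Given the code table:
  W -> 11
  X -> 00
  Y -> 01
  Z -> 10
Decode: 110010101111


Decoding:
11 -> W
00 -> X
10 -> Z
10 -> Z
11 -> W
11 -> W


Result: WXZZWW


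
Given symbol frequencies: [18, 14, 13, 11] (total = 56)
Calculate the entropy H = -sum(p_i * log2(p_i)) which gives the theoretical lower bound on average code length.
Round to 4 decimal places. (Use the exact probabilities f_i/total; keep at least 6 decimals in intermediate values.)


Per-symbol terms -p_i * log2(p_i) with p_i = f_i/56:
  p = 18/56 = 0.321429: log2(p) = -1.637430, -p*log2(p) = 0.526317
  p = 14/56 = 0.250000: log2(p) = -2.000000, -p*log2(p) = 0.500000
  p = 13/56 = 0.232143: log2(p) = -2.106915, -p*log2(p) = 0.489105
  p = 11/56 = 0.196429: log2(p) = -2.347923, -p*log2(p) = 0.461199
H = 0.526317 + 0.500000 + 0.489105 + 0.461199 = 1.976621

H = 1.9766 bits/symbol


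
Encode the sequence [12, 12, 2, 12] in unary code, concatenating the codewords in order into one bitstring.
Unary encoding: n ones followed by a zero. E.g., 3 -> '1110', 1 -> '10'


Encode each number as n ones followed by a terminating 0:
  12 -> 1111111111110 (13 bits)
  12 -> 1111111111110 (13 bits)
  2 -> 110 (3 bits)
  12 -> 1111111111110 (13 bits)
Total length = 13 + 13 + 3 + 13 = 42 bits.

Unary([12, 12, 2, 12]) = 111111111111011111111111101101111111111110 (42 bits)


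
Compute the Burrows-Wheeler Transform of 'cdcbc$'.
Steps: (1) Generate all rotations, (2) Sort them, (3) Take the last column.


Rotations (sorted):
  0: $cdcbc -> last char: c
  1: bc$cdc -> last char: c
  2: c$cdcb -> last char: b
  3: cbc$cd -> last char: d
  4: cdcbc$ -> last char: $
  5: dcbc$c -> last char: c


BWT = ccbd$c


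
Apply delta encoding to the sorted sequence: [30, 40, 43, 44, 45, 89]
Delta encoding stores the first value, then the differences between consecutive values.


First value: 30
Deltas:
  40 - 30 = 10
  43 - 40 = 3
  44 - 43 = 1
  45 - 44 = 1
  89 - 45 = 44


Delta encoded: [30, 10, 3, 1, 1, 44]


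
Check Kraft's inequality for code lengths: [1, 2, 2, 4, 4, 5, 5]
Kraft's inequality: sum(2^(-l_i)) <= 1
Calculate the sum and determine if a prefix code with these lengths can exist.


Sum = 2^(-1) + 2^(-2) + 2^(-2) + 2^(-4) + 2^(-4) + 2^(-5) + 2^(-5)
    = 0.5 + 0.25 + 0.25 + 0.0625 + 0.0625 + 0.03125 + 0.03125
    = 38/32 = 1.1875
Since 1.1875 > 1, Kraft's inequality is NOT satisfied.
A prefix code with these lengths CANNOT exist.

Kraft sum = 1.1875. Not satisfied.


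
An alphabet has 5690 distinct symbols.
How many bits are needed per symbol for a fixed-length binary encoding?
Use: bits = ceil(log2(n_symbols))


log2(5690) = 12.4742
Bracket: 2^12 = 4096 < 5690 <= 2^13 = 8192
So ceil(log2(5690)) = 13

bits = ceil(log2(5690)) = ceil(12.4742) = 13 bits


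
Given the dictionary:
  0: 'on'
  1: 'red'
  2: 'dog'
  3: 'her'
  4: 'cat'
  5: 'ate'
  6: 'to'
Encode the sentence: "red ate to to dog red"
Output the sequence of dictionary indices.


Look up each word in the dictionary:
  'red' -> 1
  'ate' -> 5
  'to' -> 6
  'to' -> 6
  'dog' -> 2
  'red' -> 1

Encoded: [1, 5, 6, 6, 2, 1]


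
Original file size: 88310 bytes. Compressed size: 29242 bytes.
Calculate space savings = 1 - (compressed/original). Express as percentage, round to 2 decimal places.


ratio = compressed/original = 29242/88310 = 0.331129
savings = 1 - ratio = 1 - 0.331129 = 0.668871
as a percentage: 0.668871 * 100 = 66.89%

Space savings = 1 - 29242/88310 = 66.89%


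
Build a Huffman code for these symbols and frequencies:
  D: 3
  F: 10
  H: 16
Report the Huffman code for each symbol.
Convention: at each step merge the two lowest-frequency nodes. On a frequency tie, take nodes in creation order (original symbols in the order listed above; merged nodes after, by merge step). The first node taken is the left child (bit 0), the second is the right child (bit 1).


Huffman tree construction:
Step 1: Merge D(3) + F(10) = 13
Step 2: Merge (D+F)(13) + H(16) = 29
Read each symbol's code off the tree from the root (left child = 0, right child = 1).

Codes:
  D: 00 (length 2)
  F: 01 (length 2)
  H: 1 (length 1)
Average code length: 42/29 = 1.4483 bits/symbol


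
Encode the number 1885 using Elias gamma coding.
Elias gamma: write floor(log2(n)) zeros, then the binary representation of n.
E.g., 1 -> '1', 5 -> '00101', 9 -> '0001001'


num_bits = floor(log2(1885)) + 1 = 11
leading_zeros = num_bits - 1 = 10
binary(1885) = 11101011101

Elias gamma(1885) = '0000000000' + '11101011101' = 000000000011101011101 (21 bits)


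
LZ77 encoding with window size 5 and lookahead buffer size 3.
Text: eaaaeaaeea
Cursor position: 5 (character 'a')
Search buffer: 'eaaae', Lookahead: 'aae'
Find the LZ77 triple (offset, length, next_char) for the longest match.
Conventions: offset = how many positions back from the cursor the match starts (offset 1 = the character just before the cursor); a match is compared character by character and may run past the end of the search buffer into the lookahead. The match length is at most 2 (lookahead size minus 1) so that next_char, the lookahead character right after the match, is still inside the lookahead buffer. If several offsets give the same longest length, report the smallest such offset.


Try each offset into the search buffer:
  offset=1 (pos 4, char 'e'): match length 0
  offset=2 (pos 3, char 'a'): match length 1
  offset=3 (pos 2, char 'a'): match length 2
  offset=4 (pos 1, char 'a'): match length 2
  offset=5 (pos 0, char 'e'): match length 0
Longest match has length 2, found at offsets 3, 4; take the smallest, offset 3.
next_char = character at position 5 + 2 = 7 -> 'e'

Best match: offset=3, length=2 (matching 'aa' starting at position 2)
LZ77 triple: (3, 2, 'e')


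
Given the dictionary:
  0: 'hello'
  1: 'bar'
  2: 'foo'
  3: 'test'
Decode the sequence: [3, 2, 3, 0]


Look up each index in the dictionary:
  3 -> 'test'
  2 -> 'foo'
  3 -> 'test'
  0 -> 'hello'

Decoded: "test foo test hello"


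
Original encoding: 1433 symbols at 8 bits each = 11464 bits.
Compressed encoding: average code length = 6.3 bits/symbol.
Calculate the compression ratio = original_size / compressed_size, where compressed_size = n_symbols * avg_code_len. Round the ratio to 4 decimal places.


original_size = n_symbols * orig_bits = 1433 * 8 = 11464 bits
compressed_size = n_symbols * avg_code_len = 1433 * 6.3 = 9027.9 bits
ratio = original_size / compressed_size = 11464 / 9027.9 = 1.2698

Compression ratio = 1.2698


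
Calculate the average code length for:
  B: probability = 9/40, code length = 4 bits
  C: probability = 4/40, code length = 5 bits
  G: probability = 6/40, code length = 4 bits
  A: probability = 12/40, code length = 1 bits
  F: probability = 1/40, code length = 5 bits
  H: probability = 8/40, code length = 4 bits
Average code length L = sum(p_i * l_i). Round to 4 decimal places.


Weighted contributions p_i * l_i:
  B: (9/40) * 4 = 36/40
  C: (4/40) * 5 = 20/40
  G: (6/40) * 4 = 24/40
  A: (12/40) * 1 = 12/40
  F: (1/40) * 5 = 5/40
  H: (8/40) * 4 = 32/40
Sum = (36 + 20 + 24 + 12 + 5 + 32)/40 = 129/40

L = 129/40 = 3.2250 bits/symbol


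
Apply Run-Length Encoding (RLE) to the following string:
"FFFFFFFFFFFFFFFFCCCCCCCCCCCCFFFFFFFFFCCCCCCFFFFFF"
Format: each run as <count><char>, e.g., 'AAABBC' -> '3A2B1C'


Scanning runs left to right:
  i=0: run of 'F' x 16 -> '16F'
  i=16: run of 'C' x 12 -> '12C'
  i=28: run of 'F' x 9 -> '9F'
  i=37: run of 'C' x 6 -> '6C'
  i=43: run of 'F' x 6 -> '6F'

RLE = 16F12C9F6C6F


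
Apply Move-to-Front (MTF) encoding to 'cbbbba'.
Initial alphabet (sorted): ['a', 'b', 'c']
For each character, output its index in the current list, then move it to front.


MTF encoding:
'c': index 2 in ['a', 'b', 'c'] -> ['c', 'a', 'b']
'b': index 2 in ['c', 'a', 'b'] -> ['b', 'c', 'a']
'b': index 0 in ['b', 'c', 'a'] -> ['b', 'c', 'a']
'b': index 0 in ['b', 'c', 'a'] -> ['b', 'c', 'a']
'b': index 0 in ['b', 'c', 'a'] -> ['b', 'c', 'a']
'a': index 2 in ['b', 'c', 'a'] -> ['a', 'b', 'c']


Output: [2, 2, 0, 0, 0, 2]


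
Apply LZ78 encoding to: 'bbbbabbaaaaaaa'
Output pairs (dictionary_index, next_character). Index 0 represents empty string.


LZ78 encoding steps:
Dictionary: {0: ''}
Step 1: w='' (idx 0), next='b' -> output (0, 'b'), add 'b' as idx 1
Step 2: w='b' (idx 1), next='b' -> output (1, 'b'), add 'bb' as idx 2
Step 3: w='b' (idx 1), next='a' -> output (1, 'a'), add 'ba' as idx 3
Step 4: w='bb' (idx 2), next='a' -> output (2, 'a'), add 'bba' as idx 4
Step 5: w='' (idx 0), next='a' -> output (0, 'a'), add 'a' as idx 5
Step 6: w='a' (idx 5), next='a' -> output (5, 'a'), add 'aa' as idx 6
Step 7: w='aa' (idx 6), next='a' -> output (6, 'a'), add 'aaa' as idx 7


Encoded: [(0, 'b'), (1, 'b'), (1, 'a'), (2, 'a'), (0, 'a'), (5, 'a'), (6, 'a')]


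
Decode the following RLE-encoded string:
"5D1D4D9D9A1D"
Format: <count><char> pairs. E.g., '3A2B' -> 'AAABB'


Expanding each <count><char> pair:
  5D -> 'DDDDD'
  1D -> 'D'
  4D -> 'DDDD'
  9D -> 'DDDDDDDDD'
  9A -> 'AAAAAAAAA'
  1D -> 'D'

Decoded = DDDDDDDDDDDDDDDDDDDAAAAAAAAAD


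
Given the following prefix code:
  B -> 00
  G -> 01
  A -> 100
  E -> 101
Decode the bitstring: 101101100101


Decoding step by step:
Bits 101 -> E
Bits 101 -> E
Bits 100 -> A
Bits 101 -> E


Decoded message: EEAE


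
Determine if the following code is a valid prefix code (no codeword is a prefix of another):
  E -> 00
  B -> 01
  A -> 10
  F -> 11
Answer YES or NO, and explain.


Checking each pair (does one codeword prefix another?):
  E='00' vs B='01': no prefix
  E='00' vs A='10': no prefix
  E='00' vs F='11': no prefix
  B='01' vs E='00': no prefix
  B='01' vs A='10': no prefix
  B='01' vs F='11': no prefix
  A='10' vs E='00': no prefix
  A='10' vs B='01': no prefix
  A='10' vs F='11': no prefix
  F='11' vs E='00': no prefix
  F='11' vs B='01': no prefix
  F='11' vs A='10': no prefix
No violation found over all pairs.

YES -- this is a valid prefix code. No codeword is a prefix of any other codeword.


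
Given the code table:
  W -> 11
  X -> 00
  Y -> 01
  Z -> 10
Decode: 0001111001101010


Decoding:
00 -> X
01 -> Y
11 -> W
10 -> Z
01 -> Y
10 -> Z
10 -> Z
10 -> Z


Result: XYWZYZZZ


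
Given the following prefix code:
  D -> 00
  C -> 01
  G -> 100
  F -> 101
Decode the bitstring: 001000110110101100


Decoding step by step:
Bits 00 -> D
Bits 100 -> G
Bits 01 -> C
Bits 101 -> F
Bits 101 -> F
Bits 01 -> C
Bits 100 -> G


Decoded message: DGCFFCG


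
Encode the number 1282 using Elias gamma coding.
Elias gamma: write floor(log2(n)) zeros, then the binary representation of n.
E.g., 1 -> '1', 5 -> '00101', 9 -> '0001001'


num_bits = floor(log2(1282)) + 1 = 11
leading_zeros = num_bits - 1 = 10
binary(1282) = 10100000010

Elias gamma(1282) = '0000000000' + '10100000010' = 000000000010100000010 (21 bits)


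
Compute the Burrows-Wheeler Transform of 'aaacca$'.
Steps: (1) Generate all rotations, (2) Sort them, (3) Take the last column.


Rotations (sorted):
  0: $aaacca -> last char: a
  1: a$aaacc -> last char: c
  2: aaacca$ -> last char: $
  3: aacca$a -> last char: a
  4: acca$aa -> last char: a
  5: ca$aaac -> last char: c
  6: cca$aaa -> last char: a


BWT = ac$aaca


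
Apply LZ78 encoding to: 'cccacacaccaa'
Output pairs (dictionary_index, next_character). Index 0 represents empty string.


LZ78 encoding steps:
Dictionary: {0: ''}
Step 1: w='' (idx 0), next='c' -> output (0, 'c'), add 'c' as idx 1
Step 2: w='c' (idx 1), next='c' -> output (1, 'c'), add 'cc' as idx 2
Step 3: w='' (idx 0), next='a' -> output (0, 'a'), add 'a' as idx 3
Step 4: w='c' (idx 1), next='a' -> output (1, 'a'), add 'ca' as idx 4
Step 5: w='ca' (idx 4), next='c' -> output (4, 'c'), add 'cac' as idx 5
Step 6: w='ca' (idx 4), next='a' -> output (4, 'a'), add 'caa' as idx 6


Encoded: [(0, 'c'), (1, 'c'), (0, 'a'), (1, 'a'), (4, 'c'), (4, 'a')]


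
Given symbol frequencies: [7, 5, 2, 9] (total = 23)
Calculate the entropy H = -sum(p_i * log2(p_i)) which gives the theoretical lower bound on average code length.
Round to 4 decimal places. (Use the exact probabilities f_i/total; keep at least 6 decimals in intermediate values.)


Per-symbol terms -p_i * log2(p_i) with p_i = f_i/23:
  p = 7/23 = 0.304348: log2(p) = -1.716207, -p*log2(p) = 0.522324
  p = 5/23 = 0.217391: log2(p) = -2.201634, -p*log2(p) = 0.478616
  p = 2/23 = 0.086957: log2(p) = -3.523562, -p*log2(p) = 0.306397
  p = 9/23 = 0.391304: log2(p) = -1.353637, -p*log2(p) = 0.529684
H = 0.522324 + 0.478616 + 0.306397 + 0.529684 = 1.837021

H = 1.837 bits/symbol


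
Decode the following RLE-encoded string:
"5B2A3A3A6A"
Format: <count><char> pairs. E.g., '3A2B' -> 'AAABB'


Expanding each <count><char> pair:
  5B -> 'BBBBB'
  2A -> 'AA'
  3A -> 'AAA'
  3A -> 'AAA'
  6A -> 'AAAAAA'

Decoded = BBBBBAAAAAAAAAAAAAA


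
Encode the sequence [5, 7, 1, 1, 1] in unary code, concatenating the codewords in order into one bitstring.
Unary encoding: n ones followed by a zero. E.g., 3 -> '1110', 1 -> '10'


Encode each number as n ones followed by a terminating 0:
  5 -> 111110 (6 bits)
  7 -> 11111110 (8 bits)
  1 -> 10 (2 bits)
  1 -> 10 (2 bits)
  1 -> 10 (2 bits)
Total length = 6 + 8 + 2 + 2 + 2 = 20 bits.

Unary([5, 7, 1, 1, 1]) = 11111011111110101010 (20 bits)


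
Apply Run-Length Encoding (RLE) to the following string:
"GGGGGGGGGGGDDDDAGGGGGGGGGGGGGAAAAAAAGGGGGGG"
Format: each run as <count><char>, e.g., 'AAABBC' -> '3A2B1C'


Scanning runs left to right:
  i=0: run of 'G' x 11 -> '11G'
  i=11: run of 'D' x 4 -> '4D'
  i=15: run of 'A' x 1 -> '1A'
  i=16: run of 'G' x 13 -> '13G'
  i=29: run of 'A' x 7 -> '7A'
  i=36: run of 'G' x 7 -> '7G'

RLE = 11G4D1A13G7A7G


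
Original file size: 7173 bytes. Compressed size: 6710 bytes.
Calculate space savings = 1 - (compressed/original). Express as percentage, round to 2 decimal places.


ratio = compressed/original = 6710/7173 = 0.935452
savings = 1 - ratio = 1 - 0.935452 = 0.064548
as a percentage: 0.064548 * 100 = 6.45%

Space savings = 1 - 6710/7173 = 6.45%


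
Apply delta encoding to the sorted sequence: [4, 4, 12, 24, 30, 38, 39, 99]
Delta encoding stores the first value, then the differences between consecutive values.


First value: 4
Deltas:
  4 - 4 = 0
  12 - 4 = 8
  24 - 12 = 12
  30 - 24 = 6
  38 - 30 = 8
  39 - 38 = 1
  99 - 39 = 60


Delta encoded: [4, 0, 8, 12, 6, 8, 1, 60]


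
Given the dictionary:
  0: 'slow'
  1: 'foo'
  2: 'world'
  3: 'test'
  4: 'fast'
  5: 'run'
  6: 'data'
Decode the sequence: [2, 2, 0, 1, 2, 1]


Look up each index in the dictionary:
  2 -> 'world'
  2 -> 'world'
  0 -> 'slow'
  1 -> 'foo'
  2 -> 'world'
  1 -> 'foo'

Decoded: "world world slow foo world foo"


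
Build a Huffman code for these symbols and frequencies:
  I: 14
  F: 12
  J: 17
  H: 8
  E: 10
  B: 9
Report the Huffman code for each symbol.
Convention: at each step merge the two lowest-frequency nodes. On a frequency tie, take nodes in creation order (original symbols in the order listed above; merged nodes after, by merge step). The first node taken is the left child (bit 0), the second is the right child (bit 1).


Huffman tree construction:
Step 1: Merge H(8) + B(9) = 17
Step 2: Merge E(10) + F(12) = 22
Step 3: Merge I(14) + J(17) = 31
Step 4: Merge (H+B)(17) + (E+F)(22) = 39
Step 5: Merge (I+J)(31) + ((H+B)+(E+F))(39) = 70
Read each symbol's code off the tree from the root (left child = 0, right child = 1).

Codes:
  I: 00 (length 2)
  F: 111 (length 3)
  J: 01 (length 2)
  H: 100 (length 3)
  E: 110 (length 3)
  B: 101 (length 3)
Average code length: 179/70 = 2.5571 bits/symbol


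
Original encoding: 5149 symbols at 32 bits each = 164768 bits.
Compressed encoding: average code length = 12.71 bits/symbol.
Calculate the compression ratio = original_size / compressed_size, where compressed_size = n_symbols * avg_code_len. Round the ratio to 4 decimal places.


original_size = n_symbols * orig_bits = 5149 * 32 = 164768 bits
compressed_size = n_symbols * avg_code_len = 5149 * 12.71 = 65443.79 bits
ratio = original_size / compressed_size = 164768 / 65443.79 = 2.5177

Compression ratio = 2.5177


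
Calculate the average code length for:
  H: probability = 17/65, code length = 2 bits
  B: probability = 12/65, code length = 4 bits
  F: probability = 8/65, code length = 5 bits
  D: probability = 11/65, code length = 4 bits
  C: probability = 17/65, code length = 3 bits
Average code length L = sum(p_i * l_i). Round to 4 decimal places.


Weighted contributions p_i * l_i:
  H: (17/65) * 2 = 34/65
  B: (12/65) * 4 = 48/65
  F: (8/65) * 5 = 40/65
  D: (11/65) * 4 = 44/65
  C: (17/65) * 3 = 51/65
Sum = (34 + 48 + 40 + 44 + 51)/65 = 217/65

L = 217/65 = 3.3385 bits/symbol


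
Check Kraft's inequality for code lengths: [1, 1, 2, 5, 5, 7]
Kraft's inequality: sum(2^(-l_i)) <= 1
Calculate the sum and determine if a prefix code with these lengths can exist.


Sum = 2^(-1) + 2^(-1) + 2^(-2) + 2^(-5) + 2^(-5) + 2^(-7)
    = 0.5 + 0.5 + 0.25 + 0.03125 + 0.03125 + 0.0078125
    = 169/128 = 1.3203125
Since 1.3203125 > 1, Kraft's inequality is NOT satisfied.
A prefix code with these lengths CANNOT exist.

Kraft sum = 1.3203125. Not satisfied.


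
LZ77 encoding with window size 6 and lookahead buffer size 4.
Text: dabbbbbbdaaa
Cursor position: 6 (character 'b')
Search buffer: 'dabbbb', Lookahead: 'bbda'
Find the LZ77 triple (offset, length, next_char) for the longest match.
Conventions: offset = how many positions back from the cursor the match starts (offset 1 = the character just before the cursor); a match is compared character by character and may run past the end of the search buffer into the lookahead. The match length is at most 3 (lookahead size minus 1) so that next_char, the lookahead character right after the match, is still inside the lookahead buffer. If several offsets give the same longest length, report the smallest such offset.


Try each offset into the search buffer:
  offset=1 (pos 5, char 'b'): match length 2
  offset=2 (pos 4, char 'b'): match length 2
  offset=3 (pos 3, char 'b'): match length 2
  offset=4 (pos 2, char 'b'): match length 2
  offset=5 (pos 1, char 'a'): match length 0
  offset=6 (pos 0, char 'd'): match length 0
Longest match has length 2, found at offsets 1, 2, 3, 4; take the smallest, offset 1.
next_char = character at position 6 + 2 = 8 -> 'd'

Best match: offset=1, length=2 (matching 'bb' starting at position 5)
LZ77 triple: (1, 2, 'd')


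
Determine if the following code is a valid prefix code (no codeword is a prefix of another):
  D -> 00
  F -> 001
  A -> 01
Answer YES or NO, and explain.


Checking each pair (does one codeword prefix another?):
  D='00' vs F='001': prefix -- VIOLATION

NO -- this is NOT a valid prefix code. D (00) is a prefix of F (001).


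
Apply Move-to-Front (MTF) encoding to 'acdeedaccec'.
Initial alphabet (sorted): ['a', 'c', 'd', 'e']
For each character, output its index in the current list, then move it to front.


MTF encoding:
'a': index 0 in ['a', 'c', 'd', 'e'] -> ['a', 'c', 'd', 'e']
'c': index 1 in ['a', 'c', 'd', 'e'] -> ['c', 'a', 'd', 'e']
'd': index 2 in ['c', 'a', 'd', 'e'] -> ['d', 'c', 'a', 'e']
'e': index 3 in ['d', 'c', 'a', 'e'] -> ['e', 'd', 'c', 'a']
'e': index 0 in ['e', 'd', 'c', 'a'] -> ['e', 'd', 'c', 'a']
'd': index 1 in ['e', 'd', 'c', 'a'] -> ['d', 'e', 'c', 'a']
'a': index 3 in ['d', 'e', 'c', 'a'] -> ['a', 'd', 'e', 'c']
'c': index 3 in ['a', 'd', 'e', 'c'] -> ['c', 'a', 'd', 'e']
'c': index 0 in ['c', 'a', 'd', 'e'] -> ['c', 'a', 'd', 'e']
'e': index 3 in ['c', 'a', 'd', 'e'] -> ['e', 'c', 'a', 'd']
'c': index 1 in ['e', 'c', 'a', 'd'] -> ['c', 'e', 'a', 'd']


Output: [0, 1, 2, 3, 0, 1, 3, 3, 0, 3, 1]


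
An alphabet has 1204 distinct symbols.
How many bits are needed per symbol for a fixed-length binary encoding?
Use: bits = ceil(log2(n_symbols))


log2(1204) = 10.2336
Bracket: 2^10 = 1024 < 1204 <= 2^11 = 2048
So ceil(log2(1204)) = 11

bits = ceil(log2(1204)) = ceil(10.2336) = 11 bits


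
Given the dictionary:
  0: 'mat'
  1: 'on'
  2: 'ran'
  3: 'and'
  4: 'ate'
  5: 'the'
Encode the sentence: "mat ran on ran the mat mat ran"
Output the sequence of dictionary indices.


Look up each word in the dictionary:
  'mat' -> 0
  'ran' -> 2
  'on' -> 1
  'ran' -> 2
  'the' -> 5
  'mat' -> 0
  'mat' -> 0
  'ran' -> 2

Encoded: [0, 2, 1, 2, 5, 0, 0, 2]


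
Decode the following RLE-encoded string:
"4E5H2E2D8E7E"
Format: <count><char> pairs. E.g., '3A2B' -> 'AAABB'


Expanding each <count><char> pair:
  4E -> 'EEEE'
  5H -> 'HHHHH'
  2E -> 'EE'
  2D -> 'DD'
  8E -> 'EEEEEEEE'
  7E -> 'EEEEEEE'

Decoded = EEEEHHHHHEEDDEEEEEEEEEEEEEEE


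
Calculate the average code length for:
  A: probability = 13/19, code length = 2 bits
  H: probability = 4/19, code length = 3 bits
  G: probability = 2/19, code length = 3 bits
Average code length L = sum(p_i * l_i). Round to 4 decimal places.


Weighted contributions p_i * l_i:
  A: (13/19) * 2 = 26/19
  H: (4/19) * 3 = 12/19
  G: (2/19) * 3 = 6/19
Sum = (26 + 12 + 6)/19 = 44/19

L = 44/19 = 2.3158 bits/symbol


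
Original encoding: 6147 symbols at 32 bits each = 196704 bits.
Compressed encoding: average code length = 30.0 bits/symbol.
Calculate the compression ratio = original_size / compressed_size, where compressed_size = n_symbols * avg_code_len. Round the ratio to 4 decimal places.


original_size = n_symbols * orig_bits = 6147 * 32 = 196704 bits
compressed_size = n_symbols * avg_code_len = 6147 * 30.0 = 184410.0 bits
ratio = original_size / compressed_size = 196704 / 184410.0 = 1.0667

Compression ratio = 1.0667


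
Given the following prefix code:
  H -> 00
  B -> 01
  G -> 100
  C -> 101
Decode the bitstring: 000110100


Decoding step by step:
Bits 00 -> H
Bits 01 -> B
Bits 101 -> C
Bits 00 -> H


Decoded message: HBCH


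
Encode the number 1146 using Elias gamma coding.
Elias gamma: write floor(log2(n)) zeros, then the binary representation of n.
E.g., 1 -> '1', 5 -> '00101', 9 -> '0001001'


num_bits = floor(log2(1146)) + 1 = 11
leading_zeros = num_bits - 1 = 10
binary(1146) = 10001111010

Elias gamma(1146) = '0000000000' + '10001111010' = 000000000010001111010 (21 bits)


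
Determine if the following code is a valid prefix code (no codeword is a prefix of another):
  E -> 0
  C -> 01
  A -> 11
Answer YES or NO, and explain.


Checking each pair (does one codeword prefix another?):
  E='0' vs C='01': prefix -- VIOLATION

NO -- this is NOT a valid prefix code. E (0) is a prefix of C (01).


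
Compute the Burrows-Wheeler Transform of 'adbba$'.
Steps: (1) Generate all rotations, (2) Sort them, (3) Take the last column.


Rotations (sorted):
  0: $adbba -> last char: a
  1: a$adbb -> last char: b
  2: adbba$ -> last char: $
  3: ba$adb -> last char: b
  4: bba$ad -> last char: d
  5: dbba$a -> last char: a


BWT = ab$bda


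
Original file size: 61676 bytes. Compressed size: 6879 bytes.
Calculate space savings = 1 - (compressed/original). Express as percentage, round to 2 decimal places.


ratio = compressed/original = 6879/61676 = 0.111534
savings = 1 - ratio = 1 - 0.111534 = 0.888466
as a percentage: 0.888466 * 100 = 88.85%

Space savings = 1 - 6879/61676 = 88.85%


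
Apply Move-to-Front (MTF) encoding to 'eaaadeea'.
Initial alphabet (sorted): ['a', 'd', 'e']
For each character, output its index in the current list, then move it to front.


MTF encoding:
'e': index 2 in ['a', 'd', 'e'] -> ['e', 'a', 'd']
'a': index 1 in ['e', 'a', 'd'] -> ['a', 'e', 'd']
'a': index 0 in ['a', 'e', 'd'] -> ['a', 'e', 'd']
'a': index 0 in ['a', 'e', 'd'] -> ['a', 'e', 'd']
'd': index 2 in ['a', 'e', 'd'] -> ['d', 'a', 'e']
'e': index 2 in ['d', 'a', 'e'] -> ['e', 'd', 'a']
'e': index 0 in ['e', 'd', 'a'] -> ['e', 'd', 'a']
'a': index 2 in ['e', 'd', 'a'] -> ['a', 'e', 'd']


Output: [2, 1, 0, 0, 2, 2, 0, 2]


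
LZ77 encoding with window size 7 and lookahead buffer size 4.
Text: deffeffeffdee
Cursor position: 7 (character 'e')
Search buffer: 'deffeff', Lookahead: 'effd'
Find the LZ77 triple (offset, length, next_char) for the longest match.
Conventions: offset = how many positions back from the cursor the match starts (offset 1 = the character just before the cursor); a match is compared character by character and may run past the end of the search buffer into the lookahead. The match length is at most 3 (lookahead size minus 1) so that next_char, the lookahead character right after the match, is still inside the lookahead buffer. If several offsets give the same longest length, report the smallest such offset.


Try each offset into the search buffer:
  offset=1 (pos 6, char 'f'): match length 0
  offset=2 (pos 5, char 'f'): match length 0
  offset=3 (pos 4, char 'e'): match length 3
  offset=4 (pos 3, char 'f'): match length 0
  offset=5 (pos 2, char 'f'): match length 0
  offset=6 (pos 1, char 'e'): match length 3
  offset=7 (pos 0, char 'd'): match length 0
Longest match has length 3, found at offsets 3, 6; take the smallest, offset 3.
next_char = character at position 7 + 3 = 10 -> 'd'

Best match: offset=3, length=3 (matching 'eff' starting at position 4)
LZ77 triple: (3, 3, 'd')


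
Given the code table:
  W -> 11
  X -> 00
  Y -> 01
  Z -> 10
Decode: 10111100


Decoding:
10 -> Z
11 -> W
11 -> W
00 -> X


Result: ZWWX


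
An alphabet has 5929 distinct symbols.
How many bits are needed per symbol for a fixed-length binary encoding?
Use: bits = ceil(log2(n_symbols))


log2(5929) = 12.5336
Bracket: 2^12 = 4096 < 5929 <= 2^13 = 8192
So ceil(log2(5929)) = 13

bits = ceil(log2(5929)) = ceil(12.5336) = 13 bits


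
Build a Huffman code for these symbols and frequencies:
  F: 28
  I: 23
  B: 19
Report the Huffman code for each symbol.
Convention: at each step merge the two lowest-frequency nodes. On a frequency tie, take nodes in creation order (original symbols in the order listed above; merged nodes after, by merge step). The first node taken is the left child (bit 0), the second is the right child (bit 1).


Huffman tree construction:
Step 1: Merge B(19) + I(23) = 42
Step 2: Merge F(28) + (B+I)(42) = 70
Read each symbol's code off the tree from the root (left child = 0, right child = 1).

Codes:
  F: 0 (length 1)
  I: 11 (length 2)
  B: 10 (length 2)
Average code length: 112/70 = 1.6000 bits/symbol


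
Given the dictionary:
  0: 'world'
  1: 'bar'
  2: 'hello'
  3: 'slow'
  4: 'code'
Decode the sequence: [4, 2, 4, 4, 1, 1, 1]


Look up each index in the dictionary:
  4 -> 'code'
  2 -> 'hello'
  4 -> 'code'
  4 -> 'code'
  1 -> 'bar'
  1 -> 'bar'
  1 -> 'bar'

Decoded: "code hello code code bar bar bar"


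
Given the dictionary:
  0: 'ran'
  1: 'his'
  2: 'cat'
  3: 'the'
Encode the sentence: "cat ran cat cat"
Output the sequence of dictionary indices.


Look up each word in the dictionary:
  'cat' -> 2
  'ran' -> 0
  'cat' -> 2
  'cat' -> 2

Encoded: [2, 0, 2, 2]


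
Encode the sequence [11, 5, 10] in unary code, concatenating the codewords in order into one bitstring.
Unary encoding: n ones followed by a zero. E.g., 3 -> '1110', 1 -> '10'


Encode each number as n ones followed by a terminating 0:
  11 -> 111111111110 (12 bits)
  5 -> 111110 (6 bits)
  10 -> 11111111110 (11 bits)
Total length = 12 + 6 + 11 = 29 bits.

Unary([11, 5, 10]) = 11111111111011111011111111110 (29 bits)


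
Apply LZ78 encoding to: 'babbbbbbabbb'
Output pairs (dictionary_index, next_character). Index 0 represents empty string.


LZ78 encoding steps:
Dictionary: {0: ''}
Step 1: w='' (idx 0), next='b' -> output (0, 'b'), add 'b' as idx 1
Step 2: w='' (idx 0), next='a' -> output (0, 'a'), add 'a' as idx 2
Step 3: w='b' (idx 1), next='b' -> output (1, 'b'), add 'bb' as idx 3
Step 4: w='bb' (idx 3), next='b' -> output (3, 'b'), add 'bbb' as idx 4
Step 5: w='b' (idx 1), next='a' -> output (1, 'a'), add 'ba' as idx 5
Step 6: w='bbb' (idx 4), end of input -> output (4, '')


Encoded: [(0, 'b'), (0, 'a'), (1, 'b'), (3, 'b'), (1, 'a'), (4, '')]


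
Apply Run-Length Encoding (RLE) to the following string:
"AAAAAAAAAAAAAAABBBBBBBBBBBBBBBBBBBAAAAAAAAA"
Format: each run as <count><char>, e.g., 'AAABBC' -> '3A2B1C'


Scanning runs left to right:
  i=0: run of 'A' x 15 -> '15A'
  i=15: run of 'B' x 19 -> '19B'
  i=34: run of 'A' x 9 -> '9A'

RLE = 15A19B9A


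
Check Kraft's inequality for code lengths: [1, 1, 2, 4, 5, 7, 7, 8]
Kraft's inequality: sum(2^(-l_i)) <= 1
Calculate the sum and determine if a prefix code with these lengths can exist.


Sum = 2^(-1) + 2^(-1) + 2^(-2) + 2^(-4) + 2^(-5) + 2^(-7) + 2^(-7) + 2^(-8)
    = 0.5 + 0.5 + 0.25 + 0.0625 + 0.03125 + 0.0078125 + 0.0078125 + 0.00390625
    = 349/256 = 1.36328125
Since 1.36328125 > 1, Kraft's inequality is NOT satisfied.
A prefix code with these lengths CANNOT exist.

Kraft sum = 1.36328125. Not satisfied.


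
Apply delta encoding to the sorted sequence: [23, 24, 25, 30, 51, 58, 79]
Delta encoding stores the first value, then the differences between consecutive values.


First value: 23
Deltas:
  24 - 23 = 1
  25 - 24 = 1
  30 - 25 = 5
  51 - 30 = 21
  58 - 51 = 7
  79 - 58 = 21


Delta encoded: [23, 1, 1, 5, 21, 7, 21]


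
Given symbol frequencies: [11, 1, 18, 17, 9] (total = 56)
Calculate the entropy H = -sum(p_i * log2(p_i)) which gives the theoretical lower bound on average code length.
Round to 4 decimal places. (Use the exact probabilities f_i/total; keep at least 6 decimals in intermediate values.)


Per-symbol terms -p_i * log2(p_i) with p_i = f_i/56:
  p = 11/56 = 0.196429: log2(p) = -2.347923, -p*log2(p) = 0.461199
  p = 1/56 = 0.017857: log2(p) = -5.807355, -p*log2(p) = 0.103703
  p = 18/56 = 0.321429: log2(p) = -1.637430, -p*log2(p) = 0.526317
  p = 17/56 = 0.303571: log2(p) = -1.719892, -p*log2(p) = 0.522110
  p = 9/56 = 0.160714: log2(p) = -2.637430, -p*log2(p) = 0.423873
H = 0.461199 + 0.103703 + 0.526317 + 0.522110 + 0.423873 = 2.037202

H = 2.0372 bits/symbol


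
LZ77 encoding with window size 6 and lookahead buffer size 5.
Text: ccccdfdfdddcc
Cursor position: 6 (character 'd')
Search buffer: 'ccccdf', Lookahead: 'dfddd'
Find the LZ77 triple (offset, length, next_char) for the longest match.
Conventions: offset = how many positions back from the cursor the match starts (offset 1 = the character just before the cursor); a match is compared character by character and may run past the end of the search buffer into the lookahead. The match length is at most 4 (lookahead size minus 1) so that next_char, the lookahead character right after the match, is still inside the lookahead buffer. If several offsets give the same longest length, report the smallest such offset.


Try each offset into the search buffer:
  offset=1 (pos 5, char 'f'): match length 0
  offset=2 (pos 4, char 'd'): match length 3
  offset=3 (pos 3, char 'c'): match length 0
  offset=4 (pos 2, char 'c'): match length 0
  offset=5 (pos 1, char 'c'): match length 0
  offset=6 (pos 0, char 'c'): match length 0
Longest match has length 3 at offset 2.
next_char = character at position 6 + 3 = 9 -> 'd'

Best match: offset=2, length=3 (matching 'dfd' starting at position 4)
LZ77 triple: (2, 3, 'd')
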